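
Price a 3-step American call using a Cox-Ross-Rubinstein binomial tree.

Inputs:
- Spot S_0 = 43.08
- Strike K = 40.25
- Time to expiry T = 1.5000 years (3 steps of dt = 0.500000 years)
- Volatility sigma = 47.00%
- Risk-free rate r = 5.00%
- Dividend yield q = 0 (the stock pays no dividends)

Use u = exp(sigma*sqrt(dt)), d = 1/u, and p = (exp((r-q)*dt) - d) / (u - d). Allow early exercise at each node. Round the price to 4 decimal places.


Answer: Price = V(0,0) = 12.9116

Derivation:
dt = T/N = 0.500000
u = exp(sigma*sqrt(dt)) = 1.394227; d = 1/u = 0.717243
p = (exp((r-q)*dt) - d) / (u - d) = 0.455065
Discount per step: exp(-r*dt) = 0.975310
Stock lattice S(k, i) with i counting down-moves:
  k=0: S(0,0) = 43.0800
  k=1: S(1,0) = 60.0633; S(1,1) = 30.8988
  k=2: S(2,0) = 83.7419; S(2,1) = 43.0800; S(2,2) = 22.1620
  k=3: S(3,0) = 116.7552; S(3,1) = 60.0633; S(3,2) = 30.8988; S(3,3) = 15.8955
Terminal payoffs V(N, i) = max(S_T - K, 0):
  V(3,0) = 76.505198; V(3,1) = 19.813302; V(3,2) = 0.000000; V(3,3) = 0.000000
Backward induction: V(k, i) = exp(-r*dt) * [p * V(k+1, i) + (1-p) * V(k+1, i+1)]; then take max(V_cont, immediate exercise) for American.
  V(2,0) = exp(-r*dt) * [p*76.505198 + (1-p)*19.813302] = 44.485657; exercise = 43.491881; V(2,0) = max -> 44.485657
  V(2,1) = exp(-r*dt) * [p*19.813302 + (1-p)*0.000000] = 8.793732; exercise = 2.830000; V(2,1) = max -> 8.793732
  V(2,2) = exp(-r*dt) * [p*0.000000 + (1-p)*0.000000] = 0.000000; exercise = 0.000000; V(2,2) = max -> 0.000000
  V(1,0) = exp(-r*dt) * [p*44.485657 + (1-p)*8.793732] = 24.417751; exercise = 19.813302; V(1,0) = max -> 24.417751
  V(1,1) = exp(-r*dt) * [p*8.793732 + (1-p)*0.000000] = 3.902920; exercise = 0.000000; V(1,1) = max -> 3.902920
  V(0,0) = exp(-r*dt) * [p*24.417751 + (1-p)*3.902920] = 12.911648; exercise = 2.830000; V(0,0) = max -> 12.911648


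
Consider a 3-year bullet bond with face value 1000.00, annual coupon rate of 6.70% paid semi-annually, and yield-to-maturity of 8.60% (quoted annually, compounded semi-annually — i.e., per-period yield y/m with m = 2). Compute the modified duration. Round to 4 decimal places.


Coupon per period c = face * coupon_rate / m = 33.500000
Periods per year m = 2; per-period yield y/m = 0.043000
Number of cashflows N = 6
Cashflows (t years, CF_t, discount factor 1/(1+y/m)^(m*t), PV):
  t = 0.5000: CF_t = 33.500000, DF = 0.958773, PV = 32.118888
  t = 1.0000: CF_t = 33.500000, DF = 0.919245, PV = 30.794715
  t = 1.5000: CF_t = 33.500000, DF = 0.881347, PV = 29.525134
  t = 2.0000: CF_t = 33.500000, DF = 0.845012, PV = 28.307895
  t = 2.5000: CF_t = 33.500000, DF = 0.810174, PV = 27.140839
  t = 3.0000: CF_t = 1033.500000, DF = 0.776773, PV = 802.794947
Price P = sum_t PV_t = 950.682418
First compute Macaulay numerator sum_t t * PV_t:
  t * PV_t at t = 0.5000: 16.059444
  t * PV_t at t = 1.0000: 30.794715
  t * PV_t at t = 1.5000: 44.287701
  t * PV_t at t = 2.0000: 56.615790
  t * PV_t at t = 2.5000: 67.852097
  t * PV_t at t = 3.0000: 2408.384842
Macaulay duration D = 2623.994589 / 950.682418 = 2.760117
Modified duration = D / (1 + y/m) = 2.760117 / (1 + 0.043000) = 2.646325

Answer: Modified duration = 2.6463


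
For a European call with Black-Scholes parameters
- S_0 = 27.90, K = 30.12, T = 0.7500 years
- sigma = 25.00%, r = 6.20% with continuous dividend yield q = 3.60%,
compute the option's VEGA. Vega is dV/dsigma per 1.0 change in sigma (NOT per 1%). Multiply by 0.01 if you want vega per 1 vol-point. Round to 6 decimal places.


Answer: Vega = 9.270032

Derivation:
d1 = -0.1553082113; d2 = -0.3718145623
phi(d1) = 0.3941598058; exp(-qT) = 0.9733612415; exp(-rT) = 0.9545645606
Vega = S * exp(-qT) * phi(d1) * sqrt(T) = 27.9000 * 0.9733612415 * 0.3941598058 * 0.8660254038 = 9.270032


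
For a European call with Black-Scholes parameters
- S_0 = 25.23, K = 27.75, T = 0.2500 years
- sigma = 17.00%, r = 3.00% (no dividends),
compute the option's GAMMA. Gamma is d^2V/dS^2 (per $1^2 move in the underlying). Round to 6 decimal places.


d1 = -0.9892891475; d2 = -1.0742891475
phi(d1) = 0.2445623379; exp(-qT) = 1.0000000000; exp(-rT) = 0.9925280548
Gamma = exp(-qT) * phi(d1) / (S * sigma * sqrt(T)) = 1.0000000000 * 0.2445623379 / (25.2300 * 0.1700 * 0.5000000000) = 0.114039

Answer: Gamma = 0.114039


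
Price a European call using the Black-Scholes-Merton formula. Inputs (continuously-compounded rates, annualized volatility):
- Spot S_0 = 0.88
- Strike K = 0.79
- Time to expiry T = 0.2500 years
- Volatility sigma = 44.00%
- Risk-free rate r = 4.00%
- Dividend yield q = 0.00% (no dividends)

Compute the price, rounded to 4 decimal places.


d1 = (ln(S/K) + (r - q + 0.5*sigma^2) * T) / (sigma * sqrt(T)) = 0.64585892
d2 = d1 - sigma * sqrt(T) = 0.42585892
exp(-rT) = 0.99004983; exp(-qT) = 1.00000000
C = S_0 * exp(-qT) * N(d1) - K * exp(-rT) * N(d2)
N(d1) = 0.74081464; N(d2) = 0.66489467
C = 0.8800 * 1.00000000 * 0.74081464 - 0.7900 * 0.99004983 * 0.66489467 = 0.1319

Answer: Price = 0.1319


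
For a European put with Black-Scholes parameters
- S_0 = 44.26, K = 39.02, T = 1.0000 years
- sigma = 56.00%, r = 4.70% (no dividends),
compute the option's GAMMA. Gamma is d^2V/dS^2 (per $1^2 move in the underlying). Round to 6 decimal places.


d1 = 0.5889410704; d2 = 0.0289410704
phi(d1) = 0.3354225075; exp(-qT) = 1.0000000000; exp(-rT) = 0.9540873976
Gamma = exp(-qT) * phi(d1) / (S * sigma * sqrt(T)) = 1.0000000000 * 0.3354225075 / (44.2600 * 0.5600 * 1.0000000000) = 0.013533

Answer: Gamma = 0.013533


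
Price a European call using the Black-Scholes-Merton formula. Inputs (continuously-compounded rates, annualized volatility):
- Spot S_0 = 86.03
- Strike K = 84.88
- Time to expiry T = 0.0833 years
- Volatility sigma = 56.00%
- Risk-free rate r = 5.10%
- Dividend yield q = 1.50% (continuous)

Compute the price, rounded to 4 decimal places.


d1 = (ln(S/K) + (r - q + 0.5*sigma^2) * T) / (sigma * sqrt(T)) = 0.18263068
d2 = d1 - sigma * sqrt(T) = 0.02100494
exp(-rT) = 0.99576071; exp(-qT) = 0.99875128
C = S_0 * exp(-qT) * N(d1) - K * exp(-rT) * N(d2)
N(d1) = 0.57245609; N(d2) = 0.50837914
C = 86.0300 * 0.99875128 * 0.57245609 - 84.8800 * 0.99576071 * 0.50837914 = 6.2186

Answer: Price = 6.2186


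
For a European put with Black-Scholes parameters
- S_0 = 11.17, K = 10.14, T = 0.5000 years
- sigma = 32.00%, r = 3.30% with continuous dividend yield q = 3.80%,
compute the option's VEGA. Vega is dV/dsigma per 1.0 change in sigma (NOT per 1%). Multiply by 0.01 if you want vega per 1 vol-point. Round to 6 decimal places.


d1 = 0.5296389549; d2 = 0.3033647850
phi(d1) = 0.3467340413; exp(-qT) = 0.9811793622; exp(-rT) = 0.9836353794
Vega = S * exp(-qT) * phi(d1) * sqrt(T) = 11.1700 * 0.9811793622 * 0.3467340413 * 0.7071067812 = 2.687095

Answer: Vega = 2.687095


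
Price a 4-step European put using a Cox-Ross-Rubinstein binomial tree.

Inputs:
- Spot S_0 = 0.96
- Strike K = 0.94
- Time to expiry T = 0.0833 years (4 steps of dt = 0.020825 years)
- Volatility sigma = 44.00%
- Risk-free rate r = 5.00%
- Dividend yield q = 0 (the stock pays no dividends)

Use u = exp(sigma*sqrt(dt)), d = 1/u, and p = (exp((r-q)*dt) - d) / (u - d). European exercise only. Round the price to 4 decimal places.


dt = T/N = 0.020825
u = exp(sigma*sqrt(dt)) = 1.065555; d = 1/u = 0.938478
p = (exp((r-q)*dt) - d) / (u - d) = 0.492329
Discount per step: exp(-r*dt) = 0.998959
Stock lattice S(k, i) with i counting down-moves:
  k=0: S(0,0) = 0.9600
  k=1: S(1,0) = 1.0229; S(1,1) = 0.9009
  k=2: S(2,0) = 1.0900; S(2,1) = 0.9600; S(2,2) = 0.8455
  k=3: S(3,0) = 1.1614; S(3,1) = 1.0229; S(3,2) = 0.9009; S(3,3) = 0.7935
  k=4: S(4,0) = 1.2376; S(4,1) = 1.0900; S(4,2) = 0.9600; S(4,3) = 0.8455; S(4,4) = 0.7447
Terminal payoffs V(N, i) = max(K - S_T, 0):
  V(4,0) = 0.000000; V(4,1) = 0.000000; V(4,2) = 0.000000; V(4,3) = 0.094489; V(4,4) = 0.195323
Backward induction: V(k, i) = exp(-r*dt) * [p * V(k+1, i) + (1-p) * V(k+1, i+1)].
  V(3,0) = exp(-r*dt) * [p*0.000000 + (1-p)*0.000000] = 0.000000
  V(3,1) = exp(-r*dt) * [p*0.000000 + (1-p)*0.000000] = 0.000000
  V(3,2) = exp(-r*dt) * [p*0.000000 + (1-p)*0.094489] = 0.047919
  V(3,3) = exp(-r*dt) * [p*0.094489 + (1-p)*0.195323] = 0.145528
  V(2,0) = exp(-r*dt) * [p*0.000000 + (1-p)*0.000000] = 0.000000
  V(2,1) = exp(-r*dt) * [p*0.000000 + (1-p)*0.047919] = 0.024302
  V(2,2) = exp(-r*dt) * [p*0.047919 + (1-p)*0.145528] = 0.097371
  V(1,0) = exp(-r*dt) * [p*0.000000 + (1-p)*0.024302] = 0.012324
  V(1,1) = exp(-r*dt) * [p*0.024302 + (1-p)*0.097371] = 0.061333
  V(0,0) = exp(-r*dt) * [p*0.012324 + (1-p)*0.061333] = 0.037166

Answer: Price = V(0,0) = 0.0372


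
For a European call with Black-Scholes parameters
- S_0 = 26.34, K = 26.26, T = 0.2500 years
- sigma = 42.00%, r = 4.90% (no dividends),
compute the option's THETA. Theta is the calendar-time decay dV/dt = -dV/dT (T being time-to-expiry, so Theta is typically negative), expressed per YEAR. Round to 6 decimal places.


d1 = 0.1778182259; d2 = -0.0321817741
phi(d1) = 0.3926847335; exp(-qT) = 1.0000000000; exp(-rT) = 0.9878247258
Theta = -S*exp(-qT)*phi(d1)*sigma/(2*sqrt(T)) - r*K*exp(-rT)*N(d2) + q*S*exp(-qT)*N(d1)
N(d1) = 0.5705671334; N(d2) = 0.4871635454; sqrt(T) = 0.5000000000
Term 1 = -26.3400 * 1.0000000000 * 0.3926847335 * 0.4200 / (2 * 0.5000000000) = -4.3441926698
Term 2 = -0.0490 * 26.2600 * 0.9878247258 * 0.4871635454 = -0.6192207154
Term 3 = 0 (no dividend yield, q = 0)
Theta = -4.3441926698 + (-0.6192207154) + (0.0000000000) = -4.963413

Answer: Theta = -4.963413


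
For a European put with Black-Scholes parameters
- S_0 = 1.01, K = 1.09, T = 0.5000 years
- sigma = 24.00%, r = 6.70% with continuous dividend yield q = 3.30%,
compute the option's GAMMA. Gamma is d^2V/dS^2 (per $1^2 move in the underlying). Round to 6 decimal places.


d1 = -0.2641477837; d2 = -0.4338534112
phi(d1) = 0.3852643492; exp(-qT) = 0.9836353794; exp(-rT) = 0.9670549112
Gamma = exp(-qT) * phi(d1) / (S * sigma * sqrt(T)) = 0.9836353794 * 0.3852643492 / (1.0100 * 0.2400 * 0.7071067812) = 2.210932

Answer: Gamma = 2.210932


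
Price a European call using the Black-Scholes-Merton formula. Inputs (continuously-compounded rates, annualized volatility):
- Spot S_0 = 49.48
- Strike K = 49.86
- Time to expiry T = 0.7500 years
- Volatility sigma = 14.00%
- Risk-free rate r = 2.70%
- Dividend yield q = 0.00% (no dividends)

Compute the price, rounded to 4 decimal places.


Answer: Price = 2.6994

Derivation:
d1 = (ln(S/K) + (r - q + 0.5*sigma^2) * T) / (sigma * sqrt(T)) = 0.16454045
d2 = d1 - sigma * sqrt(T) = 0.04329689
exp(-rT) = 0.97995365; exp(-qT) = 1.00000000
C = S_0 * exp(-qT) * N(d1) - K * exp(-rT) * N(d2)
N(d1) = 0.56534715; N(d2) = 0.51726757
C = 49.4800 * 1.00000000 * 0.56534715 - 49.8600 * 0.97995365 * 0.51726757 = 2.6994


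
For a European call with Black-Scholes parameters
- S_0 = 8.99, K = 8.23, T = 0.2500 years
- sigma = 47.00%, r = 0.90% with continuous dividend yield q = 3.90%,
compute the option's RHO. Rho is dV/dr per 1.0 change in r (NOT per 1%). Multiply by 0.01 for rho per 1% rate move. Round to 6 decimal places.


d1 = 0.4614439736; d2 = 0.2264439736
phi(d1) = 0.3586516114; exp(-qT) = 0.9902973771; exp(-rT) = 0.9977525294
N(d2) = 0.5895719350
Rho = K*T*exp(-rT)*N(d2) = 8.2300 * 0.2500 * 0.9977525294 * 0.5895719350 = 1.210318

Answer: Rho = 1.210318


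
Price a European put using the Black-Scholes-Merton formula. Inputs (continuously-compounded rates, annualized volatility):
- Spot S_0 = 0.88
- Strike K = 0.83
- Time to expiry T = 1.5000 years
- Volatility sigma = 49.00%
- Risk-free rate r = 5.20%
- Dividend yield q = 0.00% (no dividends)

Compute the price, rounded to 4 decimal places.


d1 = (ln(S/K) + (r - q + 0.5*sigma^2) * T) / (sigma * sqrt(T)) = 0.52750879
d2 = d1 - sigma * sqrt(T) = -0.07261620
exp(-rT) = 0.92496443; exp(-qT) = 1.00000000
P = K * exp(-rT) * N(-d2) - S_0 * exp(-qT) * N(-d1)
N(-d1) = 0.29892016; N(-d2) = 0.52894423
P = 0.8300 * 0.92496443 * 0.52894423 - 0.8800 * 1.00000000 * 0.29892016 = 0.1430

Answer: Price = 0.1430


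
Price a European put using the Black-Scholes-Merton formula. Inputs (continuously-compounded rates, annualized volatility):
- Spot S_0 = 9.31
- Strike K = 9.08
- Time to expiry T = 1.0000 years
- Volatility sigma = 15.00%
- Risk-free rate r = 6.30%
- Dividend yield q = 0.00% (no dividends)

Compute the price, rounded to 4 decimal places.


Answer: Price = 0.2300

Derivation:
d1 = (ln(S/K) + (r - q + 0.5*sigma^2) * T) / (sigma * sqrt(T)) = 0.66176599
d2 = d1 - sigma * sqrt(T) = 0.51176599
exp(-rT) = 0.93894347; exp(-qT) = 1.00000000
P = K * exp(-rT) * N(-d2) - S_0 * exp(-qT) * N(-d1)
N(-d1) = 0.25406060; N(-d2) = 0.30440740
P = 9.0800 * 0.93894347 * 0.30440740 - 9.3100 * 1.00000000 * 0.25406060 = 0.2300


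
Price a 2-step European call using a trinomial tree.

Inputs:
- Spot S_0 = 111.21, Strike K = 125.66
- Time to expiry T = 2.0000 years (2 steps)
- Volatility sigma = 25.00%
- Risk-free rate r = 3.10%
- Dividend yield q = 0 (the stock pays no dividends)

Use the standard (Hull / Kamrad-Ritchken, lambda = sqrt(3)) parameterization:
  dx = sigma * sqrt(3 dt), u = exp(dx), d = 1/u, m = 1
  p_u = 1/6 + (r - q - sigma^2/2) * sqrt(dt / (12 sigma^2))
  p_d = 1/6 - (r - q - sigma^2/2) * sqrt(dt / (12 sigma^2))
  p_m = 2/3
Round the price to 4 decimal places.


Answer: Price = V(0,0) = 13.1619

Derivation:
dt = T/N = 1.000000; dx = sigma*sqrt(3*dt) = 0.433013
u = exp(dx) = 1.541896; d = 1/u = 0.648552
p_u = 0.166378, p_m = 0.666667, p_d = 0.166955
Discount per step: exp(-r*dt) = 0.969476
Stock lattice S(k, j) with j the centered position index:
  k=0: S(0,+0) = 111.2100
  k=1: S(1,-1) = 72.1255; S(1,+0) = 111.2100; S(1,+1) = 171.4742
  k=2: S(2,-2) = 46.7772; S(2,-1) = 72.1255; S(2,+0) = 111.2100; S(2,+1) = 171.4742; S(2,+2) = 264.3954
Terminal payoffs V(N, j) = max(S_T - K, 0):
  V(2,-2) = 0.000000; V(2,-1) = 0.000000; V(2,+0) = 0.000000; V(2,+1) = 45.814233; V(2,+2) = 138.735400
Backward induction: V(k, j) = exp(-r*dt) * [p_u * V(k+1, j+1) + p_m * V(k+1, j) + p_d * V(k+1, j-1)]
  V(1,-1) = exp(-r*dt) * [p_u*0.000000 + p_m*0.000000 + p_d*0.000000] = 0.000000
  V(1,+0) = exp(-r*dt) * [p_u*45.814233 + p_m*0.000000 + p_d*0.000000] = 7.389808
  V(1,+1) = exp(-r*dt) * [p_u*138.735400 + p_m*45.814233 + p_d*0.000000] = 51.988456
  V(0,+0) = exp(-r*dt) * [p_u*51.988456 + p_m*7.389808 + p_d*0.000000] = 13.161866


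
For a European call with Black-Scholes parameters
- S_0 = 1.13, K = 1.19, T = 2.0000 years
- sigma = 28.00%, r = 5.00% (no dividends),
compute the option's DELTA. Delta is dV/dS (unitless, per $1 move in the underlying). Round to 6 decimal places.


d1 = 0.3198757270; d2 = -0.0761040704
phi(d1) = 0.3790455966; exp(-qT) = 1.0000000000; exp(-rT) = 0.9048374180
N(d1) = 0.6254687305
Delta = exp(-qT) * N(d1) = 1.0000000000 * 0.6254687305 = 0.625469

Answer: Delta = 0.625469


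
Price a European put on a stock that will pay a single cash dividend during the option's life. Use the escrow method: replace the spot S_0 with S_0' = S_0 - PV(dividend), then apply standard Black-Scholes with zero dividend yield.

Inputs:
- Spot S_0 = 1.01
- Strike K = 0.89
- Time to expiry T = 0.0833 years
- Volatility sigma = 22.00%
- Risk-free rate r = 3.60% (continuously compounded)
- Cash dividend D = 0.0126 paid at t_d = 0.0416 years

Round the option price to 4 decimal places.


Answer: Price = 0.0008

Derivation:
PV(D) = D * exp(-r * t_d) = 0.0126 * 0.99850352 = 0.01258114
S_0' = S_0 - PV(D) = 1.0100 - 0.01258114 = 0.99741886
d1 = (ln(S_0'/K) + (r + sigma^2/2)*T) / (sigma*sqrt(T)) = 1.87357188
d2 = d1 - sigma*sqrt(T) = 1.81007605
exp(-rT) = 0.99700569
N(-d1) = 0.03049473; N(-d2) = 0.03514200
P = K * exp(-rT) * N(-d2) - S_0' * N(-d1) = 0.8900 * 0.99700569 * 0.03514200 - 0.99741886 * 0.03049473 = 0.0008


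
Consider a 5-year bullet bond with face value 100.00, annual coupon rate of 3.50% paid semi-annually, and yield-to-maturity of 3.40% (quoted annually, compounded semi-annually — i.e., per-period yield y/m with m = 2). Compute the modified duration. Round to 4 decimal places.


Answer: Modified duration = 4.5539

Derivation:
Coupon per period c = face * coupon_rate / m = 1.750000
Periods per year m = 2; per-period yield y/m = 0.017000
Number of cashflows N = 10
Cashflows (t years, CF_t, discount factor 1/(1+y/m)^(m*t), PV):
  t = 0.5000: CF_t = 1.750000, DF = 0.983284, PV = 1.720747
  t = 1.0000: CF_t = 1.750000, DF = 0.966848, PV = 1.691984
  t = 1.5000: CF_t = 1.750000, DF = 0.950686, PV = 1.663701
  t = 2.0000: CF_t = 1.750000, DF = 0.934795, PV = 1.635891
  t = 2.5000: CF_t = 1.750000, DF = 0.919169, PV = 1.608545
  t = 3.0000: CF_t = 1.750000, DF = 0.903804, PV = 1.581657
  t = 3.5000: CF_t = 1.750000, DF = 0.888696, PV = 1.555218
  t = 4.0000: CF_t = 1.750000, DF = 0.873841, PV = 1.529222
  t = 4.5000: CF_t = 1.750000, DF = 0.859234, PV = 1.503659
  t = 5.0000: CF_t = 101.750000, DF = 0.844871, PV = 85.965638
Price P = sum_t PV_t = 100.456261
First compute Macaulay numerator sum_t t * PV_t:
  t * PV_t at t = 0.5000: 0.860374
  t * PV_t at t = 1.0000: 1.691984
  t * PV_t at t = 1.5000: 2.495551
  t * PV_t at t = 2.0000: 3.271781
  t * PV_t at t = 2.5000: 4.021363
  t * PV_t at t = 3.0000: 4.744971
  t * PV_t at t = 3.5000: 5.443264
  t * PV_t at t = 4.0000: 6.116886
  t * PV_t at t = 4.5000: 6.766467
  t * PV_t at t = 5.0000: 429.828188
Macaulay duration D = 465.240830 / 100.456261 = 4.631278
Modified duration = D / (1 + y/m) = 4.631278 / (1 + 0.017000) = 4.553862


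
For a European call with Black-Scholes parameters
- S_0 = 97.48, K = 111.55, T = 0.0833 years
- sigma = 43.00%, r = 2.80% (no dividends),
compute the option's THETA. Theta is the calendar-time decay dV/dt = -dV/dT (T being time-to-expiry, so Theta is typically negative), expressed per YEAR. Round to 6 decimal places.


d1 = -1.0055334204; d2 = -1.1296388997
phi(d1) = 0.2406318124; exp(-qT) = 1.0000000000; exp(-rT) = 0.9976703179
Theta = -S*exp(-qT)*phi(d1)*sigma/(2*sqrt(T)) - r*K*exp(-rT)*N(d2) + q*S*exp(-qT)*N(d1)
N(d1) = 0.1573200326; N(d2) = 0.1293142064; sqrt(T) = 0.2886173938
Term 1 = -97.4800 * 1.0000000000 * 0.2406318124 * 0.4300 / (2 * 0.2886173938) = -17.4736857826
Term 2 = -0.0280 * 111.5500 * 0.9976703179 * 0.1293142064 = -0.4029590337
Term 3 = 0 (no dividend yield, q = 0)
Theta = -17.4736857826 + (-0.4029590337) + (0.0000000000) = -17.876645

Answer: Theta = -17.876645


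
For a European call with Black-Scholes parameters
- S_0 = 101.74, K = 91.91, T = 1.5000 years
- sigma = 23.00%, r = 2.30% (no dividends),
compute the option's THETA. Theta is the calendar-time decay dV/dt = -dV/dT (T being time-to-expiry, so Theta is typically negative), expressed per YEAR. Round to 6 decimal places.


d1 = 0.6240366290; d2 = 0.3423453086
phi(d1) = 0.3283584636; exp(-qT) = 1.0000000000; exp(-rT) = 0.9660883397
Theta = -S*exp(-qT)*phi(d1)*sigma/(2*sqrt(T)) - r*K*exp(-rT)*N(d2) + q*S*exp(-qT)*N(d1)
N(d1) = 0.7336982351; N(d2) = 0.6339544791; sqrt(T) = 1.2247448714
Term 1 = -101.7400 * 1.0000000000 * 0.3283584636 * 0.2300 / (2 * 1.2247448714) = -3.1368384957
Term 2 = -0.0230 * 91.9100 * 0.9660883397 * 0.6339544791 = -1.2946891758
Term 3 = 0 (no dividend yield, q = 0)
Theta = -3.1368384957 + (-1.2946891758) + (0.0000000000) = -4.431528

Answer: Theta = -4.431528


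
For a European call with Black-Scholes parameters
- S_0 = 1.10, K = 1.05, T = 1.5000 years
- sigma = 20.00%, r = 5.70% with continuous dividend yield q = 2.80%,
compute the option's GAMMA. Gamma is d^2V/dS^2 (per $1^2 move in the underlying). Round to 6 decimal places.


d1 = 0.4899796620; d2 = 0.2450306878
phi(d1) = 0.3538158964; exp(-qT) = 0.9588697806; exp(-rT) = 0.9180531431
Gamma = exp(-qT) * phi(d1) / (S * sigma * sqrt(T)) = 0.9588697806 * 0.3538158964 / (1.1000 * 0.2000 * 1.2247448714) = 1.259124

Answer: Gamma = 1.259124


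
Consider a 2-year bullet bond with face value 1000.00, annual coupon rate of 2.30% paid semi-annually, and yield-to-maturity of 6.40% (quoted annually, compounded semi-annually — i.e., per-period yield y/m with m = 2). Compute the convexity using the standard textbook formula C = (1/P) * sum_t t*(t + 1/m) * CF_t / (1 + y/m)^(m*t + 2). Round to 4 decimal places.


Coupon per period c = face * coupon_rate / m = 11.500000
Periods per year m = 2; per-period yield y/m = 0.032000
Number of cashflows N = 4
Cashflows (t years, CF_t, discount factor 1/(1+y/m)^(m*t), PV):
  t = 0.5000: CF_t = 11.500000, DF = 0.968992, PV = 11.143411
  t = 1.0000: CF_t = 11.500000, DF = 0.938946, PV = 10.797879
  t = 1.5000: CF_t = 11.500000, DF = 0.909831, PV = 10.463061
  t = 2.0000: CF_t = 1011.500000, DF = 0.881620, PV = 891.758172
Price P = sum_t PV_t = 924.162523
Convexity numerator sum_t t*(t + 1/m) * CF_t / (1+y/m)^(m*t + 2):
  t = 0.5000: term = 5.231530
  t = 1.0000: term = 15.207937
  t = 1.5000: term = 29.472746
  t = 2.0000: term = 4186.563740
Convexity = (1/P) * sum = 4236.475954 / 924.162523 = 4.584124

Answer: Convexity = 4.5841


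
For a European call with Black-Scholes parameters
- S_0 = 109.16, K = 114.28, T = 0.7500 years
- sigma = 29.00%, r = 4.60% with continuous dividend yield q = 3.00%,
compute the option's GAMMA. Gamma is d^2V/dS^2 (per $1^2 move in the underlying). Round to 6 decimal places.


Answer: Gamma = 0.014227

Derivation:
d1 = -0.0091555072; d2 = -0.2603028743
phi(d1) = 0.3989255604; exp(-qT) = 0.9777512372; exp(-rT) = 0.9660883397
Gamma = exp(-qT) * phi(d1) / (S * sigma * sqrt(T)) = 0.9777512372 * 0.3989255604 / (109.1600 * 0.2900 * 0.8660254038) = 0.014227


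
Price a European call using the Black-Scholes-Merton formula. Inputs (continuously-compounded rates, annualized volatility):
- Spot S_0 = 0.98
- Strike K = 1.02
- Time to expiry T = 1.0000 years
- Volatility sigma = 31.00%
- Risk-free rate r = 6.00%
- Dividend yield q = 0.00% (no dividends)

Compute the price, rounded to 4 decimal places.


d1 = (ln(S/K) + (r - q + 0.5*sigma^2) * T) / (sigma * sqrt(T)) = 0.21949892
d2 = d1 - sigma * sqrt(T) = -0.09050108
exp(-rT) = 0.94176453; exp(-qT) = 1.00000000
C = S_0 * exp(-qT) * N(d1) - K * exp(-rT) * N(d2)
N(d1) = 0.58686929; N(d2) = 0.46394452
C = 0.9800 * 1.00000000 * 0.58686929 - 1.0200 * 0.94176453 * 0.46394452 = 0.1295

Answer: Price = 0.1295


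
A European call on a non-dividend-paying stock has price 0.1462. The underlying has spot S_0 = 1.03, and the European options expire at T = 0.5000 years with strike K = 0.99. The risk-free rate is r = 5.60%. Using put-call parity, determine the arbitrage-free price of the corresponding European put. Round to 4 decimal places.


Put-call parity: C - P = S_0 * exp(-qT) - K * exp(-rT).
S_0 * exp(-qT) = 1.0300 * 1.00000000 = 1.03000000
K * exp(-rT) = 0.9900 * 0.97238837 = 0.96266448
P = C - S*exp(-qT) + K*exp(-rT)
P = 0.1462 - 1.03000000 + 0.96266448 = 0.0789

Answer: Put price = 0.0789


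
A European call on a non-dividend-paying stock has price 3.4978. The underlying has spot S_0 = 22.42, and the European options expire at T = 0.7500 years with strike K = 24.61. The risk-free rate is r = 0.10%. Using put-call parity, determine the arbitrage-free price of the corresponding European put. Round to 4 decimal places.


Answer: Put price = 5.6693

Derivation:
Put-call parity: C - P = S_0 * exp(-qT) - K * exp(-rT).
S_0 * exp(-qT) = 22.4200 * 1.00000000 = 22.42000000
K * exp(-rT) = 24.6100 * 0.99925028 = 24.59154942
P = C - S*exp(-qT) + K*exp(-rT)
P = 3.4978 - 22.42000000 + 24.59154942 = 5.6693


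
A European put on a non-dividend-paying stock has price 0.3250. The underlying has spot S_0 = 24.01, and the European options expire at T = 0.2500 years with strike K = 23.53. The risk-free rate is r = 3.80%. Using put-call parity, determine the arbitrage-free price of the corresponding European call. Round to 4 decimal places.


Answer: Call price = 1.0275

Derivation:
Put-call parity: C - P = S_0 * exp(-qT) - K * exp(-rT).
S_0 * exp(-qT) = 24.0100 * 1.00000000 = 24.01000000
K * exp(-rT) = 23.5300 * 0.99054498 = 23.30752344
C = P + S*exp(-qT) - K*exp(-rT)
C = 0.3250 + 24.01000000 - 23.30752344 = 1.0275


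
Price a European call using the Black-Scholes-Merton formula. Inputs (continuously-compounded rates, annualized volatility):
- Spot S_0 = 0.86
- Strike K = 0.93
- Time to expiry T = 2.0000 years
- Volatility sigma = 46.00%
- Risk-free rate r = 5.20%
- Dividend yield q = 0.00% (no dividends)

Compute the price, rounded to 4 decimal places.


d1 = (ln(S/K) + (r - q + 0.5*sigma^2) * T) / (sigma * sqrt(T)) = 0.36484835
d2 = d1 - sigma * sqrt(T) = -0.28568989
exp(-rT) = 0.90122530; exp(-qT) = 1.00000000
C = S_0 * exp(-qT) * N(d1) - K * exp(-rT) * N(d2)
N(d1) = 0.64238769; N(d2) = 0.38755782
C = 0.8600 * 1.00000000 * 0.64238769 - 0.9300 * 0.90122530 * 0.38755782 = 0.2276

Answer: Price = 0.2276


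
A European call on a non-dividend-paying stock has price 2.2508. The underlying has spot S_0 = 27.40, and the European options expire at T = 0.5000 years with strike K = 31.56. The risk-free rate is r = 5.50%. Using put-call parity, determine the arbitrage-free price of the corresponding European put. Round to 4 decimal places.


Answer: Put price = 5.5547

Derivation:
Put-call parity: C - P = S_0 * exp(-qT) - K * exp(-rT).
S_0 * exp(-qT) = 27.4000 * 1.00000000 = 27.40000000
K * exp(-rT) = 31.5600 * 0.97287468 = 30.70392498
P = C - S*exp(-qT) + K*exp(-rT)
P = 2.2508 - 27.40000000 + 30.70392498 = 5.5547


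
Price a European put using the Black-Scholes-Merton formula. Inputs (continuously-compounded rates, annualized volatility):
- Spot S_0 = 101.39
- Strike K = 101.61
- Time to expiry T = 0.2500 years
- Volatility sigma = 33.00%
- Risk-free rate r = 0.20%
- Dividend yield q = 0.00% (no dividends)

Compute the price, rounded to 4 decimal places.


Answer: Price = 6.7570

Derivation:
d1 = (ln(S/K) + (r - q + 0.5*sigma^2) * T) / (sigma * sqrt(T)) = 0.07239401
d2 = d1 - sigma * sqrt(T) = -0.09260599
exp(-rT) = 0.99950012; exp(-qT) = 1.00000000
P = K * exp(-rT) * N(-d2) - S_0 * exp(-qT) * N(-d1)
N(-d1) = 0.47114418; N(-d2) = 0.53689171
P = 101.6100 * 0.99950012 * 0.53689171 - 101.3900 * 1.00000000 * 0.47114418 = 6.7570


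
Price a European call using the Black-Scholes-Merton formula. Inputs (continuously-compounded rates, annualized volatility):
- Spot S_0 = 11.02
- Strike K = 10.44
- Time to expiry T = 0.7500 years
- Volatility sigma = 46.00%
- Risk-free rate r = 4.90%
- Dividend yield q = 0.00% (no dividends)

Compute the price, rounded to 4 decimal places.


Answer: Price = 2.1852

Derivation:
d1 = (ln(S/K) + (r - q + 0.5*sigma^2) * T) / (sigma * sqrt(T)) = 0.42715692
d2 = d1 - sigma * sqrt(T) = 0.02878523
exp(-rT) = 0.96391708; exp(-qT) = 1.00000000
C = S_0 * exp(-qT) * N(d1) - K * exp(-rT) * N(d2)
N(d1) = 0.66536748; N(d2) = 0.51148206
C = 11.0200 * 1.00000000 * 0.66536748 - 10.4400 * 0.96391708 * 0.51148206 = 2.1852


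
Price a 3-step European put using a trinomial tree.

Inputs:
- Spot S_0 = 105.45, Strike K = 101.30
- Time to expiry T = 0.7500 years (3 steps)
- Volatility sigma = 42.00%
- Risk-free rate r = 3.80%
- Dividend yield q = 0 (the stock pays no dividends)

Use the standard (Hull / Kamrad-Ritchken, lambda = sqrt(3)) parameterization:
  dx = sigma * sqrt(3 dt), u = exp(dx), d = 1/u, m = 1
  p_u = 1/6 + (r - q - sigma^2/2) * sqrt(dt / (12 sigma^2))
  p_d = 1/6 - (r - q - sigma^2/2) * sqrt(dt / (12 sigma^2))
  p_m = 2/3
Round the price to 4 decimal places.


Answer: Price = V(0,0) = 10.7962

Derivation:
dt = T/N = 0.250000; dx = sigma*sqrt(3*dt) = 0.363731
u = exp(dx) = 1.438687; d = 1/u = 0.695078
p_u = 0.149415, p_m = 0.666667, p_d = 0.183918
Discount per step: exp(-r*dt) = 0.990545
Stock lattice S(k, j) with j the centered position index:
  k=0: S(0,+0) = 105.4500
  k=1: S(1,-1) = 73.2960; S(1,+0) = 105.4500; S(1,+1) = 151.7095
  k=2: S(2,-2) = 50.9465; S(2,-1) = 73.2960; S(2,+0) = 105.4500; S(2,+1) = 151.7095; S(2,+2) = 218.2625
  k=3: S(3,-3) = 35.4118; S(3,-2) = 50.9465; S(3,-1) = 73.2960; S(3,+0) = 105.4500; S(3,+1) = 151.7095; S(3,+2) = 218.2625; S(3,+3) = 314.0113
Terminal payoffs V(N, j) = max(K - S_T, 0):
  V(3,-3) = 65.888207; V(3,-2) = 50.353525; V(3,-1) = 28.003985; V(3,+0) = 0.000000; V(3,+1) = 0.000000; V(3,+2) = 0.000000; V(3,+3) = 0.000000
Backward induction: V(k, j) = exp(-r*dt) * [p_u * V(k+1, j+1) + p_m * V(k+1, j) + p_d * V(k+1, j-1)]
  V(2,-2) = exp(-r*dt) * [p_u*28.003985 + p_m*50.353525 + p_d*65.888207] = 49.399752
  V(2,-1) = exp(-r*dt) * [p_u*0.000000 + p_m*28.003985 + p_d*50.353525] = 27.666184
  V(2,+0) = exp(-r*dt) * [p_u*0.000000 + p_m*0.000000 + p_d*28.003985] = 5.101752
  V(2,+1) = exp(-r*dt) * [p_u*0.000000 + p_m*0.000000 + p_d*0.000000] = 0.000000
  V(2,+2) = exp(-r*dt) * [p_u*0.000000 + p_m*0.000000 + p_d*0.000000] = 0.000000
  V(1,-1) = exp(-r*dt) * [p_u*5.101752 + p_m*27.666184 + p_d*49.399752] = 28.024425
  V(1,+0) = exp(-r*dt) * [p_u*0.000000 + p_m*5.101752 + p_d*27.666184] = 8.409221
  V(1,+1) = exp(-r*dt) * [p_u*0.000000 + p_m*0.000000 + p_d*5.101752] = 0.929435
  V(0,+0) = exp(-r*dt) * [p_u*0.929435 + p_m*8.409221 + p_d*28.024425] = 10.796175


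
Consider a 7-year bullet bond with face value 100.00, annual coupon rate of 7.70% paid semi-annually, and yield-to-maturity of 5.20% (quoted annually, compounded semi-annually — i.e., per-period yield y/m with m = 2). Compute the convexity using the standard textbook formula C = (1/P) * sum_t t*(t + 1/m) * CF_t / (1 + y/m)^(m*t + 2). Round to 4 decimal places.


Coupon per period c = face * coupon_rate / m = 3.850000
Periods per year m = 2; per-period yield y/m = 0.026000
Number of cashflows N = 14
Cashflows (t years, CF_t, discount factor 1/(1+y/m)^(m*t), PV):
  t = 0.5000: CF_t = 3.850000, DF = 0.974659, PV = 3.752437
  t = 1.0000: CF_t = 3.850000, DF = 0.949960, PV = 3.657346
  t = 1.5000: CF_t = 3.850000, DF = 0.925887, PV = 3.564664
  t = 2.0000: CF_t = 3.850000, DF = 0.902424, PV = 3.474332
  t = 2.5000: CF_t = 3.850000, DF = 0.879555, PV = 3.386288
  t = 3.0000: CF_t = 3.850000, DF = 0.857266, PV = 3.300476
  t = 3.5000: CF_t = 3.850000, DF = 0.835542, PV = 3.216838
  t = 4.0000: CF_t = 3.850000, DF = 0.814369, PV = 3.135320
  t = 4.5000: CF_t = 3.850000, DF = 0.793732, PV = 3.055867
  t = 5.0000: CF_t = 3.850000, DF = 0.773618, PV = 2.978428
  t = 5.5000: CF_t = 3.850000, DF = 0.754013, PV = 2.902951
  t = 6.0000: CF_t = 3.850000, DF = 0.734906, PV = 2.829387
  t = 6.5000: CF_t = 3.850000, DF = 0.716282, PV = 2.757687
  t = 7.0000: CF_t = 103.850000, DF = 0.698131, PV = 72.500909
Price P = sum_t PV_t = 114.512931
Convexity numerator sum_t t*(t + 1/m) * CF_t / (1+y/m)^(m*t + 2):
  t = 0.5000: term = 1.782332
  t = 1.0000: term = 5.211498
  t = 1.5000: term = 10.158865
  t = 2.0000: term = 16.502379
  t = 2.5000: term = 24.126286
  t = 3.0000: term = 32.920858
  t = 3.5000: term = 42.782141
  t = 4.0000: term = 53.611706
  t = 4.5000: term = 65.316406
  t = 5.0000: term = 77.808151
  t = 5.5000: term = 91.003685
  t = 6.0000: term = 104.824376
  t = 6.5000: term = 119.196009
  t = 7.0000: term = 3615.830234
Convexity = (1/P) * sum = 4261.074926 / 114.512931 = 37.210426

Answer: Convexity = 37.2104


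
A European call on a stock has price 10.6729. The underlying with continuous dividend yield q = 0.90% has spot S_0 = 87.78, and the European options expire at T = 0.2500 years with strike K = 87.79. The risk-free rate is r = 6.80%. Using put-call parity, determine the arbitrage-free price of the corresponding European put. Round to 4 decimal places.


Answer: Put price = 9.4004

Derivation:
Put-call parity: C - P = S_0 * exp(-qT) - K * exp(-rT).
S_0 * exp(-qT) = 87.7800 * 0.99775253 = 87.58271703
K * exp(-rT) = 87.7900 * 0.98314368 = 86.31018407
P = C - S*exp(-qT) + K*exp(-rT)
P = 10.6729 - 87.58271703 + 86.31018407 = 9.4004


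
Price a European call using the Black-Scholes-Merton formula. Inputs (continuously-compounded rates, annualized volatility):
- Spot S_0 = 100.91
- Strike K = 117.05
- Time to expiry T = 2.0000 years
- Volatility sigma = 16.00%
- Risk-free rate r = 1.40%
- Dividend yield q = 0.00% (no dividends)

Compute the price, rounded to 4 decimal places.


Answer: Price = 4.5465

Derivation:
d1 = (ln(S/K) + (r - q + 0.5*sigma^2) * T) / (sigma * sqrt(T)) = -0.41883775
d2 = d1 - sigma * sqrt(T) = -0.64511192
exp(-rT) = 0.97238837; exp(-qT) = 1.00000000
C = S_0 * exp(-qT) * N(d1) - K * exp(-rT) * N(d2)
N(d1) = 0.33766736; N(d2) = 0.25942733
C = 100.9100 * 1.00000000 * 0.33766736 - 117.0500 * 0.97238837 * 0.25942733 = 4.5465


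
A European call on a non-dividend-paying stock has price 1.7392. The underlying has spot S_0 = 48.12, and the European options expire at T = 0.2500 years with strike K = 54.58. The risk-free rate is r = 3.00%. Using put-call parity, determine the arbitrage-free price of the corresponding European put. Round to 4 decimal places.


Put-call parity: C - P = S_0 * exp(-qT) - K * exp(-rT).
S_0 * exp(-qT) = 48.1200 * 1.00000000 = 48.12000000
K * exp(-rT) = 54.5800 * 0.99252805 = 54.17218123
P = C - S*exp(-qT) + K*exp(-rT)
P = 1.7392 - 48.12000000 + 54.17218123 = 7.7914

Answer: Put price = 7.7914


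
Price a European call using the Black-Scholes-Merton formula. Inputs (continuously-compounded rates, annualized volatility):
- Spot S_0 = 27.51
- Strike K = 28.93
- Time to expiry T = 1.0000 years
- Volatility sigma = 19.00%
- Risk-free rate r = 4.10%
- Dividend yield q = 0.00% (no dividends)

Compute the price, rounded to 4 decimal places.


d1 = (ln(S/K) + (r - q + 0.5*sigma^2) * T) / (sigma * sqrt(T)) = 0.04589714
d2 = d1 - sigma * sqrt(T) = -0.14410286
exp(-rT) = 0.95982913; exp(-qT) = 1.00000000
C = S_0 * exp(-qT) * N(d1) - K * exp(-rT) * N(d2)
N(d1) = 0.51830388; N(d2) = 0.44270962
C = 27.5100 * 1.00000000 * 0.51830388 - 28.9300 * 0.95982913 * 0.44270962 = 1.9654

Answer: Price = 1.9654


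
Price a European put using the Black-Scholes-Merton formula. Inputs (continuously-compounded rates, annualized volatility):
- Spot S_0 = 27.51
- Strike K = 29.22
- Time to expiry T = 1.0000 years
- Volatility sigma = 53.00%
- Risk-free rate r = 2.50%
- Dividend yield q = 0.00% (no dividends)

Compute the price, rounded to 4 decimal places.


d1 = (ln(S/K) + (r - q + 0.5*sigma^2) * T) / (sigma * sqrt(T)) = 0.19838900
d2 = d1 - sigma * sqrt(T) = -0.33161100
exp(-rT) = 0.97530991; exp(-qT) = 1.00000000
P = K * exp(-rT) * N(-d2) - S_0 * exp(-qT) * N(-d1)
N(-d1) = 0.42137036; N(-d2) = 0.62990849
P = 29.2200 * 0.97530991 * 0.62990849 - 27.5100 * 1.00000000 * 0.42137036 = 6.3596

Answer: Price = 6.3596


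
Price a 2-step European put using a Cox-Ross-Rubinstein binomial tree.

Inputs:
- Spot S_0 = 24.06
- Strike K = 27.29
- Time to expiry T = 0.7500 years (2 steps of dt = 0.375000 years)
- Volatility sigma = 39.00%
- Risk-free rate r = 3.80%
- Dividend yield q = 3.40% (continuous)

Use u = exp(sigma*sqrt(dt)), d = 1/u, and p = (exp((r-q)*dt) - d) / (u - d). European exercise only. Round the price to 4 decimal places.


Answer: Price = V(0,0) = 5.2696

Derivation:
dt = T/N = 0.375000
u = exp(sigma*sqrt(dt)) = 1.269757; d = 1/u = 0.787552
p = (exp((r-q)*dt) - d) / (u - d) = 0.443689
Discount per step: exp(-r*dt) = 0.985851
Stock lattice S(k, i) with i counting down-moves:
  k=0: S(0,0) = 24.0600
  k=1: S(1,0) = 30.5503; S(1,1) = 18.9485
  k=2: S(2,0) = 38.7915; S(2,1) = 24.0600; S(2,2) = 14.9229
Terminal payoffs V(N, i) = max(K - S_T, 0):
  V(2,0) = 0.000000; V(2,1) = 3.230000; V(2,2) = 12.367051
Backward induction: V(k, i) = exp(-r*dt) * [p * V(k+1, i) + (1-p) * V(k+1, i+1)].
  V(1,0) = exp(-r*dt) * [p*0.000000 + (1-p)*3.230000] = 1.771461
  V(1,1) = exp(-r*dt) * [p*3.230000 + (1-p)*12.367051] = 8.195422
  V(0,0) = exp(-r*dt) * [p*1.771461 + (1-p)*8.195422] = 5.269553


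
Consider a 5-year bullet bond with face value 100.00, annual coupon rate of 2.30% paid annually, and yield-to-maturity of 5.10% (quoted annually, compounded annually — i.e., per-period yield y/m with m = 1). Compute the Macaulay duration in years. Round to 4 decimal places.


Coupon per period c = face * coupon_rate / m = 2.300000
Periods per year m = 1; per-period yield y/m = 0.051000
Number of cashflows N = 5
Cashflows (t years, CF_t, discount factor 1/(1+y/m)^(m*t), PV):
  t = 1.0000: CF_t = 2.300000, DF = 0.951475, PV = 2.188392
  t = 2.0000: CF_t = 2.300000, DF = 0.905304, PV = 2.082200
  t = 3.0000: CF_t = 2.300000, DF = 0.861374, PV = 1.981161
  t = 4.0000: CF_t = 2.300000, DF = 0.819576, PV = 1.885024
  t = 5.0000: CF_t = 102.300000, DF = 0.779806, PV = 79.774126
Price P = sum_t PV_t = 87.910903
Macaulay numerator sum_t t * PV_t:
  t * PV_t at t = 1.0000: 2.188392
  t * PV_t at t = 2.0000: 4.164400
  t * PV_t at t = 3.0000: 5.943482
  t * PV_t at t = 4.0000: 7.540098
  t * PV_t at t = 5.0000: 398.870629
Macaulay duration D = (sum_t t * PV_t) / P = 418.707000 / 87.910903 = 4.762856

Answer: Macaulay duration = 4.7629 years


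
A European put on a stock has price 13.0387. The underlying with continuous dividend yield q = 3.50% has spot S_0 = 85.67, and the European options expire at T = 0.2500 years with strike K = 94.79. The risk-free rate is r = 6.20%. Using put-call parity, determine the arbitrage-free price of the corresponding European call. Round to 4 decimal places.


Answer: Call price = 4.6303

Derivation:
Put-call parity: C - P = S_0 * exp(-qT) - K * exp(-rT).
S_0 * exp(-qT) = 85.6700 * 0.99128817 = 84.92365751
K * exp(-rT) = 94.7900 * 0.98461951 = 93.33208304
C = P + S*exp(-qT) - K*exp(-rT)
C = 13.0387 + 84.92365751 - 93.33208304 = 4.6303


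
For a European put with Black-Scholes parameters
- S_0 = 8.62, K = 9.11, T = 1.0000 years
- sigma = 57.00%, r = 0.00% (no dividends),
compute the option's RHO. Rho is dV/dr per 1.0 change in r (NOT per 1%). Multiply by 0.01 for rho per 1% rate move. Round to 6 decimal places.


d1 = 0.1880041639; d2 = -0.3819958361
phi(d1) = 0.3919537950; exp(-qT) = 1.0000000000; exp(-rT) = 1.0000000000
N(-d2) = 0.6487677734
Rho = -K*T*exp(-rT)*N(-d2) = -9.1100 * 1.0000 * 1.0000000000 * 0.6487677734 = -5.910274

Answer: Rho = -5.910274


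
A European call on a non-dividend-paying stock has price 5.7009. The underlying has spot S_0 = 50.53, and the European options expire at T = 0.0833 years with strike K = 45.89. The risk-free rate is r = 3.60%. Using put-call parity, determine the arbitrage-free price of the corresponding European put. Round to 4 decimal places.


Answer: Put price = 0.9235

Derivation:
Put-call parity: C - P = S_0 * exp(-qT) - K * exp(-rT).
S_0 * exp(-qT) = 50.5300 * 1.00000000 = 50.53000000
K * exp(-rT) = 45.8900 * 0.99700569 = 45.75259120
P = C - S*exp(-qT) + K*exp(-rT)
P = 5.7009 - 50.53000000 + 45.75259120 = 0.9235


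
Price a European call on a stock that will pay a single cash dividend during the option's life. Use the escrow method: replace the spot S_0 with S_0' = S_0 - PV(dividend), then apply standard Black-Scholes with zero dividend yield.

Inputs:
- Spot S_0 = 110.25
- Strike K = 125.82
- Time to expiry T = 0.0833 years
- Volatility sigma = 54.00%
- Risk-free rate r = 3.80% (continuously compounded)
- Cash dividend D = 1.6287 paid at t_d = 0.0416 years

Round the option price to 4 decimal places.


Answer: Price = 1.7491

Derivation:
PV(D) = D * exp(-r * t_d) = 1.6287 * 0.99842045 = 1.62612738
S_0' = S_0 - PV(D) = 110.2500 - 1.62612738 = 108.62387262
d1 = (ln(S_0'/K) + (r + sigma^2/2)*T) / (sigma*sqrt(T)) = -0.84470775
d2 = d1 - sigma*sqrt(T) = -1.00056115
exp(-rT) = 0.99683960
N(d1) = 0.19913701; N(d2) = 0.15851951
C = S_0' * N(d1) - K * exp(-rT) * N(d2) = 108.62387262 * 0.19913701 - 125.8200 * 0.99683960 * 0.15851951 = 1.7491


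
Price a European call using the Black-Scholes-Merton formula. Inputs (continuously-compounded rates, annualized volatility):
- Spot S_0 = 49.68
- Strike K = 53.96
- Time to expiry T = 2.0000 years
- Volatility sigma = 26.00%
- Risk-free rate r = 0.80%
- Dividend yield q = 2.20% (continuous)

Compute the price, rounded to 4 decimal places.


d1 = (ln(S/K) + (r - q + 0.5*sigma^2) * T) / (sigma * sqrt(T)) = -0.11705498
d2 = d1 - sigma * sqrt(T) = -0.48475051
exp(-rT) = 0.98412732; exp(-qT) = 0.95695396
C = S_0 * exp(-qT) * N(d1) - K * exp(-rT) * N(d2)
N(d1) = 0.45340824; N(d2) = 0.31392667
C = 49.6800 * 0.95695396 * 0.45340824 - 53.9600 * 0.98412732 * 0.31392667 = 4.8851

Answer: Price = 4.8851


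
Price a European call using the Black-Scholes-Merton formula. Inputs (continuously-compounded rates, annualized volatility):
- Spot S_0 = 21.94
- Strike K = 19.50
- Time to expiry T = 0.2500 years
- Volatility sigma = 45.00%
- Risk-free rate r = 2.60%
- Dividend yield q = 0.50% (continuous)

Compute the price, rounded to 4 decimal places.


d1 = (ln(S/K) + (r - q + 0.5*sigma^2) * T) / (sigma * sqrt(T)) = 0.65981995
d2 = d1 - sigma * sqrt(T) = 0.43481995
exp(-rT) = 0.99352108; exp(-qT) = 0.99875078
C = S_0 * exp(-qT) * N(d1) - K * exp(-rT) * N(d2)
N(d1) = 0.74531531; N(d2) = 0.66815344
C = 21.9400 * 0.99875078 * 0.74531531 - 19.5000 * 0.99352108 * 0.66815344 = 3.3872

Answer: Price = 3.3872
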